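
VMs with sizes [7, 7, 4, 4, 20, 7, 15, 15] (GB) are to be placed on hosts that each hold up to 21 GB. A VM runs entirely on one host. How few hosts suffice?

4

Total = 20 + 15 + 15 + 7 + 7 + 7 + 4 + 4 = 79 GB.
Lower bound: ⌈79/21⌉ = 4 hosts.
A packing using 4 hosts:
  host 1: 20 = 20
  host 2: 15 + 4 = 19
  host 3: 15 + 4 = 19
  host 4: 7 + 7 + 7 = 21
This matches the lower bound, so 4 is optimal.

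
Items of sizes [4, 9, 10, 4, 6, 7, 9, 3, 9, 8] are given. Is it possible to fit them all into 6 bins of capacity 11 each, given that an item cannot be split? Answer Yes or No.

No

Total = 69; ⌈69/11⌉ = 7.
At least 7 bins are required, but only 6 are allowed.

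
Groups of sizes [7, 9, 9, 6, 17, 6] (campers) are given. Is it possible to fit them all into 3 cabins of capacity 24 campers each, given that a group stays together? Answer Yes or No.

A valid assignment using 3 cabins:
  cabin 1: 17 + 7 = 24
  cabin 2: 9 + 9 + 6 = 24
  cabin 3: 6 = 6
Every load is within 24 campers, so 3 cabins suffice.

Yes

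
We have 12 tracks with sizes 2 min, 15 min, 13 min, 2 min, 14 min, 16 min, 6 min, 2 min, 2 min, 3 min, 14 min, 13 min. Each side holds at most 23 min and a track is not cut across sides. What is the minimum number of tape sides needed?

Total = 16 + 15 + 14 + 14 + 13 + 13 + 6 + 3 + 2 + 2 + 2 + 2 = 102 min.
Lower bound: ⌈102/23⌉ = 5 tape sides.
Also, 6 tracks each exceed 23/2 min, and no two of those can share a side, so at least 6 tape sides are needed.
A packing using 6 tape sides:
  side 1: 16 + 6 = 22
  side 2: 15 + 3 + 2 + 2 = 22
  side 3: 14 + 2 + 2 = 18
  side 4: 14 = 14
  side 5: 13 = 13
  side 6: 13 = 13
This matches the lower bound, so 6 is optimal.

6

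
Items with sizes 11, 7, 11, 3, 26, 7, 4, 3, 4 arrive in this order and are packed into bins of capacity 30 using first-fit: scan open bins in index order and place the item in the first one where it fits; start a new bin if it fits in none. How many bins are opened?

  11 → bin 1 (new)  [load 11/30]
  7 → bin 1  [load 18/30]
  11 → bin 1  [load 29/30]
  3 → bin 2 (new)  [load 3/30]
  26 → bin 2  [load 29/30]
  7 → bin 3 (new)  [load 7/30]
  4 → bin 3  [load 11/30]
  3 → bin 3  [load 14/30]
  4 → bin 3  [load 18/30]
3 bins opened.

3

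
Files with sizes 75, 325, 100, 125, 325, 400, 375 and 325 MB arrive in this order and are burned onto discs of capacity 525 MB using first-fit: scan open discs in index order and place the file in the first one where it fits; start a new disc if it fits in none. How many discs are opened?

  75 → disc 1 (new)  [load 75/525]
  325 → disc 1  [load 400/525]
  100 → disc 1  [load 500/525]
  125 → disc 2 (new)  [load 125/525]
  325 → disc 2  [load 450/525]
  400 → disc 3 (new)  [load 400/525]
  375 → disc 4 (new)  [load 375/525]
  325 → disc 5 (new)  [load 325/525]
5 discs opened.

5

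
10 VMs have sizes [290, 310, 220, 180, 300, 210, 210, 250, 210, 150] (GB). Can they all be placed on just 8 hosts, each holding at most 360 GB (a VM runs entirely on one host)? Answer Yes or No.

Total = 2330 GB; ⌈2330/360⌉ = 7.
8 VMs each exceed half the capacity and cannot share a host, forcing at least 8 hosts.
The bound of 8 does not rule out 8, but exhaustive search shows no assignment into 8 hosts of capacity 360 GB exists — the minimum is 9.

No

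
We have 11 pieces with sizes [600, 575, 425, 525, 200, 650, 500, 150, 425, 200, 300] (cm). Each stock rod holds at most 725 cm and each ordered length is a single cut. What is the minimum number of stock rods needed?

7

Total = 650 + 600 + 575 + 525 + 500 + 425 + 425 + 300 + 200 + 200 + 150 = 4550 cm.
Lower bound: ⌈4550/725⌉ = 7 stock rods.
A packing using 7 stock rods:
  stock rod 1: 650 = 650
  stock rod 2: 600 = 600
  stock rod 3: 575 + 150 = 725
  stock rod 4: 525 + 200 = 725
  stock rod 5: 500 + 200 = 700
  stock rod 6: 425 + 300 = 725
  stock rod 7: 425 = 425
This matches the lower bound, so 7 is optimal.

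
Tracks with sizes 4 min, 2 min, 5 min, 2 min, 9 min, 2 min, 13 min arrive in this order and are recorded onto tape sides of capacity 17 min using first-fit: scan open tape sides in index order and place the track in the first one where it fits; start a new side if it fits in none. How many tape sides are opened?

3

  4 → side 1 (new)  [load 4/17]
  2 → side 1  [load 6/17]
  5 → side 1  [load 11/17]
  2 → side 1  [load 13/17]
  9 → side 2 (new)  [load 9/17]
  2 → side 1  [load 15/17]
  13 → side 3 (new)  [load 13/17]
3 tape sides opened.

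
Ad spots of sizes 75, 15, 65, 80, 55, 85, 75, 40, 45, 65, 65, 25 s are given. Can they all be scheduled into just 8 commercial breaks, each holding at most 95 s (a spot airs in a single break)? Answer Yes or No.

No

Total = 690 s; ⌈690/95⌉ = 8.
The bound of 8 does not rule out 8, but exhaustive search shows no assignment into 8 commercial breaks of capacity 95 s exists — the minimum is 9.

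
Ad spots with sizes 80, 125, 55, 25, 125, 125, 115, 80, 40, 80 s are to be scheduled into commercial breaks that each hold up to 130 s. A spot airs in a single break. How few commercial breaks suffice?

8

Total = 125 + 125 + 125 + 115 + 80 + 80 + 80 + 55 + 40 + 25 = 850 s.
Lower bound: ⌈850/130⌉ = 7 commercial breaks.
A packing using 8 commercial breaks:
  break 1: 125 = 125
  break 2: 125 = 125
  break 3: 125 = 125
  break 4: 115 = 115
  break 5: 80 + 40 = 120
  break 6: 80 + 25 = 105
  break 7: 80 = 80
  break 8: 55 = 55
No arrangement into 7 commercial breaks stays within capacity, so 8 is optimal.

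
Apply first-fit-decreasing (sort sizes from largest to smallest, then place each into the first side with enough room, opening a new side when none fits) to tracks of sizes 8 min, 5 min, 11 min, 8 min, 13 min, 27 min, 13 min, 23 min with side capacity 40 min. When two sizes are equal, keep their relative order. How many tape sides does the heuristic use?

3

Sorted descending: 27, 23, 13, 13, 11, 8, 8, 5.
  27 → side 1 (new)  [load 27/40]
  23 → side 2 (new)  [load 23/40]
  13 → side 1  [load 40/40]
  13 → side 2  [load 36/40]
  11 → side 3 (new)  [load 11/40]
  8 → side 3  [load 19/40]
  8 → side 3  [load 27/40]
  5 → side 3  [load 32/40]
3 tape sides opened.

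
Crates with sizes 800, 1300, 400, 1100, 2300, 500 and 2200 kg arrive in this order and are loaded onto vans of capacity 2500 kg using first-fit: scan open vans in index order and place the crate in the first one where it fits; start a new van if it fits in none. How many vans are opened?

  800 → van 1 (new)  [load 800/2500]
  1300 → van 1  [load 2100/2500]
  400 → van 1  [load 2500/2500]
  1100 → van 2 (new)  [load 1100/2500]
  2300 → van 3 (new)  [load 2300/2500]
  500 → van 2  [load 1600/2500]
  2200 → van 4 (new)  [load 2200/2500]
4 vans opened.

4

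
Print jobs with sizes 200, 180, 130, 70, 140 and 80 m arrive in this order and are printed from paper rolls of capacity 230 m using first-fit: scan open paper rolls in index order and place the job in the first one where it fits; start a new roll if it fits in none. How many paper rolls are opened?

  200 → roll 1 (new)  [load 200/230]
  180 → roll 2 (new)  [load 180/230]
  130 → roll 3 (new)  [load 130/230]
  70 → roll 3  [load 200/230]
  140 → roll 4 (new)  [load 140/230]
  80 → roll 4  [load 220/230]
4 paper rolls opened.

4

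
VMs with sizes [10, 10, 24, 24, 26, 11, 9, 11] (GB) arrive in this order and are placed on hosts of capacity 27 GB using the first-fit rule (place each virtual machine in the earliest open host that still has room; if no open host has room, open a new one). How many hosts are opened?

6

  10 → host 1 (new)  [load 10/27]
  10 → host 1  [load 20/27]
  24 → host 2 (new)  [load 24/27]
  24 → host 3 (new)  [load 24/27]
  26 → host 4 (new)  [load 26/27]
  11 → host 5 (new)  [load 11/27]
  9 → host 5  [load 20/27]
  11 → host 6 (new)  [load 11/27]
6 hosts opened.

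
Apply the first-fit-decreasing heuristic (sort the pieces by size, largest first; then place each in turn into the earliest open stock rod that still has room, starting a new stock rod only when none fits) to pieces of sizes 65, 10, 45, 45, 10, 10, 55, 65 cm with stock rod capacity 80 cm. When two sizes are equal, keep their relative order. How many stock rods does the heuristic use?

Sorted descending: 65, 65, 55, 45, 45, 10, 10, 10.
  65 → stock rod 1 (new)  [load 65/80]
  65 → stock rod 2 (new)  [load 65/80]
  55 → stock rod 3 (new)  [load 55/80]
  45 → stock rod 4 (new)  [load 45/80]
  45 → stock rod 5 (new)  [load 45/80]
  10 → stock rod 1  [load 75/80]
  10 → stock rod 2  [load 75/80]
  10 → stock rod 3  [load 65/80]
5 stock rods opened.

5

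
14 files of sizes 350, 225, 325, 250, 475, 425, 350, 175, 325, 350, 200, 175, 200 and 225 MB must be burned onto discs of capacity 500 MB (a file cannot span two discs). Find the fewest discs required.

10

Total = 475 + 425 + 350 + 350 + 350 + 325 + 325 + 250 + 225 + 225 + 200 + 200 + 175 + 175 = 4050 MB.
Lower bound: ⌈4050/500⌉ = 9 discs.
A packing using 10 discs:
  disc 1: 475 = 475
  disc 2: 425 = 425
  disc 3: 350 = 350
  disc 4: 350 = 350
  disc 5: 350 = 350
  disc 6: 325 + 175 = 500
  disc 7: 325 + 175 = 500
  disc 8: 250 + 225 = 475
  disc 9: 225 + 200 = 425
  disc 10: 200 = 200
No arrangement into 9 discs stays within capacity, so 10 is optimal.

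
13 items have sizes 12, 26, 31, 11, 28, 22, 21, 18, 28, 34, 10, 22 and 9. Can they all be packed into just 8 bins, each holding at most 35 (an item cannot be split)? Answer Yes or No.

No

Total = 272; ⌈272/35⌉ = 8.
9 items each exceed half the capacity and cannot share a bin, forcing at least 9 bins.
At least 9 bins are required, but only 8 are allowed.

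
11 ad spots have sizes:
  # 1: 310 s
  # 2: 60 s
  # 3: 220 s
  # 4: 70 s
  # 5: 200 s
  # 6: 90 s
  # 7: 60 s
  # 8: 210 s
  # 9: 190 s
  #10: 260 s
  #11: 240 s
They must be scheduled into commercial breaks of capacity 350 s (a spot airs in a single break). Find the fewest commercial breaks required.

Total = 310 + 260 + 240 + 220 + 210 + 200 + 190 + 90 + 70 + 60 + 60 = 1910 s.
Lower bound: ⌈1910/350⌉ = 6 commercial breaks.
Also, 7 ad spots each exceed 175 s, and no two of those can share a break, so at least 7 commercial breaks are needed.
A packing using 7 commercial breaks:
  break 1: 310 = 310
  break 2: 260 + 90 = 350
  break 3: 240 + 70 = 310
  break 4: 220 + 60 + 60 = 340
  break 5: 210 = 210
  break 6: 200 = 200
  break 7: 190 = 190
This matches the lower bound, so 7 is optimal.

7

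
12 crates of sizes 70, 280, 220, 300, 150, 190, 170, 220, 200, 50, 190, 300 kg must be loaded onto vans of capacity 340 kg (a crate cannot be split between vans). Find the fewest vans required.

9

Total = 300 + 300 + 280 + 220 + 220 + 200 + 190 + 190 + 170 + 150 + 70 + 50 = 2340 kg.
Lower bound: ⌈2340/340⌉ = 7 vans.
Also, 8 crates each exceed 170 kg, and no two of those can share a van, so at least 8 vans are needed.
A packing using 9 vans:
  van 1: 300 = 300
  van 2: 300 = 300
  van 3: 280 + 50 = 330
  van 4: 220 + 70 = 290
  van 5: 220 = 220
  van 6: 200 = 200
  van 7: 190 + 150 = 340
  van 8: 190 = 190
  van 9: 170 = 170
No arrangement into 8 vans stays within capacity, so 9 is optimal.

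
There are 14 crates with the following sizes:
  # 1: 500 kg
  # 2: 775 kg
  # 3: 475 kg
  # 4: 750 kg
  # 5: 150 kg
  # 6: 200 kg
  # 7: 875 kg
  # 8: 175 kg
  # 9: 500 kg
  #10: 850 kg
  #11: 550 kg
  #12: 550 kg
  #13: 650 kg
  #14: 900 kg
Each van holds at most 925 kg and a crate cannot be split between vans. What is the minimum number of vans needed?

11

Total = 900 + 875 + 850 + 775 + 750 + 650 + 550 + 550 + 500 + 500 + 475 + 200 + 175 + 150 = 7900 kg.
Lower bound: ⌈7900/925⌉ = 9 vans.
Also, 11 crates each exceed 925/2 kg, and no two of those can share a van, so at least 11 vans are needed.
A packing using 11 vans:
  van 1: 900 = 900
  van 2: 875 = 875
  van 3: 850 = 850
  van 4: 775 + 150 = 925
  van 5: 750 + 175 = 925
  van 6: 650 + 200 = 850
  van 7: 550 = 550
  van 8: 550 = 550
  van 9: 500 = 500
  van 10: 500 = 500
  van 11: 475 = 475
This matches the lower bound, so 11 is optimal.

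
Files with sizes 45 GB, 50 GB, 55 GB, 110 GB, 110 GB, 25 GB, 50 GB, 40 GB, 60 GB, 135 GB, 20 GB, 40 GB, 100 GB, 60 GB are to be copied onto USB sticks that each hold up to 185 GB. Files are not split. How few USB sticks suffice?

5

Total = 135 + 110 + 110 + 100 + 60 + 60 + 55 + 50 + 50 + 45 + 40 + 40 + 25 + 20 = 900 GB.
Lower bound: ⌈900/185⌉ = 5 USB sticks.
A packing using 5 USB sticks:
  USB stick 1: 135 + 50 = 185
  USB stick 2: 110 + 60 = 170
  USB stick 3: 110 + 55 + 20 = 185
  USB stick 4: 100 + 60 + 25 = 185
  USB stick 5: 50 + 45 + 40 + 40 = 175
This matches the lower bound, so 5 is optimal.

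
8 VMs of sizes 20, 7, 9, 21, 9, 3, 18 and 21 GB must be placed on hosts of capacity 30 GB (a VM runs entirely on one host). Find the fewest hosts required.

Total = 21 + 21 + 20 + 18 + 9 + 9 + 7 + 3 = 108 GB.
Lower bound: ⌈108/30⌉ = 4 hosts.
A packing using 4 hosts:
  host 1: 21 + 9 = 30
  host 2: 21 + 9 = 30
  host 3: 20 + 7 + 3 = 30
  host 4: 18 = 18
This matches the lower bound, so 4 is optimal.

4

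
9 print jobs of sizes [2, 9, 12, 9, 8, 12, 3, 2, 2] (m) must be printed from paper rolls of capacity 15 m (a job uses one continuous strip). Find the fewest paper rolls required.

Total = 12 + 12 + 9 + 9 + 8 + 3 + 2 + 2 + 2 = 59 m.
Lower bound: ⌈59/15⌉ = 4 paper rolls.
Also, 5 print jobs each exceed 15/2 m, and no two of those can share a roll, so at least 5 paper rolls are needed.
A packing using 5 paper rolls:
  roll 1: 12 + 3 = 15
  roll 2: 12 + 2 = 14
  roll 3: 9 + 2 + 2 = 13
  roll 4: 9 = 9
  roll 5: 8 = 8
This matches the lower bound, so 5 is optimal.

5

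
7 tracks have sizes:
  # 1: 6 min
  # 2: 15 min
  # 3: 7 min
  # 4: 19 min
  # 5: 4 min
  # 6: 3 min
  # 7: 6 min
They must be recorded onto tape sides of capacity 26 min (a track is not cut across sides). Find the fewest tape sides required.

Total = 19 + 15 + 7 + 6 + 6 + 4 + 3 = 60 min.
Lower bound: ⌈60/26⌉ = 3 tape sides.
A packing using 3 tape sides:
  side 1: 19 + 7 = 26
  side 2: 15 + 6 + 4 = 25
  side 3: 6 + 3 = 9
This matches the lower bound, so 3 is optimal.

3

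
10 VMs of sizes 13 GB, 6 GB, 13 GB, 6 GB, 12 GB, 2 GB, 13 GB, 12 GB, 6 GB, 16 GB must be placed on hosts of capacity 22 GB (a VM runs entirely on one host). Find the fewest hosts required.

6

Total = 16 + 13 + 13 + 13 + 12 + 12 + 6 + 6 + 6 + 2 = 99 GB.
Lower bound: ⌈99/22⌉ = 5 hosts.
Also, 6 VMs each exceed 11 GB, and no two of those can share a host, so at least 6 hosts are needed.
A packing using 6 hosts:
  host 1: 16 + 6 = 22
  host 2: 13 + 6 + 2 = 21
  host 3: 13 + 6 = 19
  host 4: 13 = 13
  host 5: 12 = 12
  host 6: 12 = 12
This matches the lower bound, so 6 is optimal.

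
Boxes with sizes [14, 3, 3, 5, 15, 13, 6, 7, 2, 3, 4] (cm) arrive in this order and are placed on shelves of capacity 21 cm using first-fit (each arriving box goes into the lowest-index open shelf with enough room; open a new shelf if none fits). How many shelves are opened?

  14 → shelf 1 (new)  [load 14/21]
  3 → shelf 1  [load 17/21]
  3 → shelf 1  [load 20/21]
  5 → shelf 2 (new)  [load 5/21]
  15 → shelf 2  [load 20/21]
  13 → shelf 3 (new)  [load 13/21]
  6 → shelf 3  [load 19/21]
  7 → shelf 4 (new)  [load 7/21]
  2 → shelf 3  [load 21/21]
  3 → shelf 4  [load 10/21]
  4 → shelf 4  [load 14/21]
4 shelves opened.

4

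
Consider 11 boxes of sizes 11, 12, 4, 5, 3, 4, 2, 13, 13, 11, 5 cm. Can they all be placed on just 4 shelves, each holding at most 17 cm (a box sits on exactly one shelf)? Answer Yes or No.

Total = 83 cm; ⌈83/17⌉ = 5.
At least 5 shelves are required, but only 4 are allowed.

No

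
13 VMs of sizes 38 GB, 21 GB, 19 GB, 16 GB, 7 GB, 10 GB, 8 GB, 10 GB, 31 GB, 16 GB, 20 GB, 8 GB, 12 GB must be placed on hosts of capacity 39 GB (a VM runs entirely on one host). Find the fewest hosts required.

6

Total = 38 + 31 + 21 + 20 + 19 + 16 + 16 + 12 + 10 + 10 + 8 + 8 + 7 = 216 GB.
Lower bound: ⌈216/39⌉ = 6 hosts.
A packing using 6 hosts:
  host 1: 38 = 38
  host 2: 31 + 8 = 39
  host 3: 21 + 16 = 37
  host 4: 20 + 19 = 39
  host 5: 16 + 12 + 10 = 38
  host 6: 10 + 8 + 7 = 25
This matches the lower bound, so 6 is optimal.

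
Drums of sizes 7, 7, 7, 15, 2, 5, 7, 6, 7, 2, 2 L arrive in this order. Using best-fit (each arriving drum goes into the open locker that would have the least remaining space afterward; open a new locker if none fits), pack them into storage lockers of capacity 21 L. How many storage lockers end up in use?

4

  7 → locker 1 (new)  [load 7/21]
  7 → locker 1  [load 14/21]
  7 → locker 1  [load 21/21]
  15 → locker 2 (new)  [load 15/21]
  2 → locker 2  [load 17/21]
  5 → locker 3 (new)  [load 5/21]
  7 → locker 3  [load 12/21]
  6 → locker 3  [load 18/21]
  7 → locker 4 (new)  [load 7/21]
  2 → locker 3  [load 20/21]
  2 → locker 2  [load 19/21]
4 storage lockers opened.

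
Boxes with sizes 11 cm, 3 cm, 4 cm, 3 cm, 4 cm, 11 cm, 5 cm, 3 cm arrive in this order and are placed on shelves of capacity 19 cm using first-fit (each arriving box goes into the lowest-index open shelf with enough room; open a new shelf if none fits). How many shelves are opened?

  11 → shelf 1 (new)  [load 11/19]
  3 → shelf 1  [load 14/19]
  4 → shelf 1  [load 18/19]
  3 → shelf 2 (new)  [load 3/19]
  4 → shelf 2  [load 7/19]
  11 → shelf 2  [load 18/19]
  5 → shelf 3 (new)  [load 5/19]
  3 → shelf 3  [load 8/19]
3 shelves opened.

3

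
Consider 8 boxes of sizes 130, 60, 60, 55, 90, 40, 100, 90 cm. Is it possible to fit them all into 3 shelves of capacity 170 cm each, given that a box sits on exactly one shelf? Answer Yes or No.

Total = 625 cm; ⌈625/170⌉ = 4.
At least 4 shelves are required, but only 3 are allowed.

No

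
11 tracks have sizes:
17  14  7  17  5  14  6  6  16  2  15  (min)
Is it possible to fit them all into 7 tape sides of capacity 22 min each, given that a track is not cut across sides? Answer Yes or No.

Yes

A valid assignment using 6 tape sides:
  side 1: 17 + 5 = 22
  side 2: 17 + 2 = 19
  side 3: 16 + 6 = 22
  side 4: 15 + 7 = 22
  side 5: 14 + 6 = 20
  side 6: 14 = 14
That uses only 6 ≤ 7, so 7 tape sides are enough.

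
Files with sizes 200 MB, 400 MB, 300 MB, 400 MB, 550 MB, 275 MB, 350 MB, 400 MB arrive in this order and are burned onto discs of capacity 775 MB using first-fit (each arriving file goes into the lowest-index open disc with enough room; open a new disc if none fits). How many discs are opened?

5

  200 → disc 1 (new)  [load 200/775]
  400 → disc 1  [load 600/775]
  300 → disc 2 (new)  [load 300/775]
  400 → disc 2  [load 700/775]
  550 → disc 3 (new)  [load 550/775]
  275 → disc 4 (new)  [load 275/775]
  350 → disc 4  [load 625/775]
  400 → disc 5 (new)  [load 400/775]
5 discs opened.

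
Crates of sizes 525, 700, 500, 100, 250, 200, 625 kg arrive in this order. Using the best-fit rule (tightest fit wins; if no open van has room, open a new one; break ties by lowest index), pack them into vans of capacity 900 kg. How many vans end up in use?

4

  525 → van 1 (new)  [load 525/900]
  700 → van 2 (new)  [load 700/900]
  500 → van 3 (new)  [load 500/900]
  100 → van 2  [load 800/900]
  250 → van 1  [load 775/900]
  200 → van 3  [load 700/900]
  625 → van 4 (new)  [load 625/900]
4 vans opened.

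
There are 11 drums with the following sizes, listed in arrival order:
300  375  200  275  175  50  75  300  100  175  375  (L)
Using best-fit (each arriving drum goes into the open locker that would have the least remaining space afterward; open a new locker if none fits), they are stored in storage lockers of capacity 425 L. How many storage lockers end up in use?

  300 → locker 1 (new)  [load 300/425]
  375 → locker 2 (new)  [load 375/425]
  200 → locker 3 (new)  [load 200/425]
  275 → locker 4 (new)  [load 275/425]
  175 → locker 3  [load 375/425]
  50 → locker 2  [load 425/425]
  75 → locker 1  [load 375/425]
  300 → locker 5 (new)  [load 300/425]
  100 → locker 5  [load 400/425]
  175 → locker 6 (new)  [load 175/425]
  375 → locker 7 (new)  [load 375/425]
7 storage lockers opened.

7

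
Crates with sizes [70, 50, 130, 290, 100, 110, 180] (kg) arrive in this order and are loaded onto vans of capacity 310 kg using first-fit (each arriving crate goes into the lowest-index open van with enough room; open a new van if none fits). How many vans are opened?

4

  70 → van 1 (new)  [load 70/310]
  50 → van 1  [load 120/310]
  130 → van 1  [load 250/310]
  290 → van 2 (new)  [load 290/310]
  100 → van 3 (new)  [load 100/310]
  110 → van 3  [load 210/310]
  180 → van 4 (new)  [load 180/310]
4 vans opened.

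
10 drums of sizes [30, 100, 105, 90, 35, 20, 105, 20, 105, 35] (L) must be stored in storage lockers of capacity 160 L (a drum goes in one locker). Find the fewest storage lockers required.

5

Total = 105 + 105 + 105 + 100 + 90 + 35 + 35 + 30 + 20 + 20 = 645 L.
Lower bound: ⌈645/160⌉ = 5 storage lockers.
A packing using 5 storage lockers:
  locker 1: 105 + 35 + 20 = 160
  locker 2: 105 + 35 + 20 = 160
  locker 3: 105 + 30 = 135
  locker 4: 100 = 100
  locker 5: 90 = 90
This matches the lower bound, so 5 is optimal.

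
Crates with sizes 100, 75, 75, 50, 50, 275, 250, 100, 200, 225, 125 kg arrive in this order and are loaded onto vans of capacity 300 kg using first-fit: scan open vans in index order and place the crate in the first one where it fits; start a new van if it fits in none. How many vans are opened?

  100 → van 1 (new)  [load 100/300]
  75 → van 1  [load 175/300]
  75 → van 1  [load 250/300]
  50 → van 1  [load 300/300]
  50 → van 2 (new)  [load 50/300]
  275 → van 3 (new)  [load 275/300]
  250 → van 2  [load 300/300]
  100 → van 4 (new)  [load 100/300]
  200 → van 4  [load 300/300]
  225 → van 5 (new)  [load 225/300]
  125 → van 6 (new)  [load 125/300]
6 vans opened.

6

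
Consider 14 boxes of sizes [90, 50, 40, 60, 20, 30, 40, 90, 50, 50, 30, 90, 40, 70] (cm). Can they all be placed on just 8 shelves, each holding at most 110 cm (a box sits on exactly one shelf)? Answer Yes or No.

Yes

A valid assignment using 8 shelves:
  shelf 1: 90 + 20 = 110
  shelf 2: 90 = 90
  shelf 3: 90 = 90
  shelf 4: 70 + 40 = 110
  shelf 5: 60 + 50 = 110
  shelf 6: 50 + 50 = 100
  shelf 7: 40 + 40 + 30 = 110
  shelf 8: 30 = 30
Every load is within 110 cm, so 8 shelves suffice.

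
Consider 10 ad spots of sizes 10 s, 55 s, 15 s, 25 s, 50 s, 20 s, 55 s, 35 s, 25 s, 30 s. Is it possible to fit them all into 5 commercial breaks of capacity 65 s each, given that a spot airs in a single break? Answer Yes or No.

No

Total = 320 s; ⌈320/65⌉ = 5.
The bound of 5 does not rule out 5, but exhaustive search shows no assignment into 5 commercial breaks of capacity 65 s exists — the minimum is 6.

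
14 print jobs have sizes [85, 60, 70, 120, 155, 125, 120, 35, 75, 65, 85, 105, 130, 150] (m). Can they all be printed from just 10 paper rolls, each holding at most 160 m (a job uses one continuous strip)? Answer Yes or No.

A valid assignment using 10 paper rolls:
  roll 1: 155 = 155
  roll 2: 150 = 150
  roll 3: 130 = 130
  roll 4: 125 + 35 = 160
  roll 5: 120 = 120
  roll 6: 120 = 120
  roll 7: 105 = 105
  roll 8: 85 + 75 = 160
  roll 9: 85 + 70 = 155
  roll 10: 65 + 60 = 125
Every load is within 160 m, so 10 paper rolls suffice.

Yes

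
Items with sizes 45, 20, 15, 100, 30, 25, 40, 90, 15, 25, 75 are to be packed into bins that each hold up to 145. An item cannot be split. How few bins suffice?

4

Total = 100 + 90 + 75 + 45 + 40 + 30 + 25 + 25 + 20 + 15 + 15 = 480.
Lower bound: ⌈480/145⌉ = 4 bins.
A packing using 4 bins:
  bin 1: 100 + 45 = 145
  bin 2: 90 + 40 + 15 = 145
  bin 3: 75 + 30 + 25 + 15 = 145
  bin 4: 25 + 20 = 45
This matches the lower bound, so 4 is optimal.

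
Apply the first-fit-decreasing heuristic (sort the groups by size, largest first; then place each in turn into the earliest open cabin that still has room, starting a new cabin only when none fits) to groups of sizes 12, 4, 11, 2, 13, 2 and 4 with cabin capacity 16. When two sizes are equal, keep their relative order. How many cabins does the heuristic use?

4

Sorted descending: 13, 12, 11, 4, 4, 2, 2.
  13 → cabin 1 (new)  [load 13/16]
  12 → cabin 2 (new)  [load 12/16]
  11 → cabin 3 (new)  [load 11/16]
  4 → cabin 2  [load 16/16]
  4 → cabin 3  [load 15/16]
  2 → cabin 1  [load 15/16]
  2 → cabin 4 (new)  [load 2/16]
4 cabins opened.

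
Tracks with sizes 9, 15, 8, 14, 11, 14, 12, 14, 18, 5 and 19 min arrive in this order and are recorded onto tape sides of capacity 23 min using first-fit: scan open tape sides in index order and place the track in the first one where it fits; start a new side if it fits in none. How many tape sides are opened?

8

  9 → side 1 (new)  [load 9/23]
  15 → side 2 (new)  [load 15/23]
  8 → side 1  [load 17/23]
  14 → side 3 (new)  [load 14/23]
  11 → side 4 (new)  [load 11/23]
  14 → side 5 (new)  [load 14/23]
  12 → side 4  [load 23/23]
  14 → side 6 (new)  [load 14/23]
  18 → side 7 (new)  [load 18/23]
  5 → side 1  [load 22/23]
  19 → side 8 (new)  [load 19/23]
8 tape sides opened.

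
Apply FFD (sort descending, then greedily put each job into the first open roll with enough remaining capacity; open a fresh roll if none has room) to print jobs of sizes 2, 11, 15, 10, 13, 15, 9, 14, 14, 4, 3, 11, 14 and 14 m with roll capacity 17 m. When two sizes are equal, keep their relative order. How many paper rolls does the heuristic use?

11

Sorted descending: 15, 15, 14, 14, 14, 14, 13, 11, 11, 10, 9, 4, 3, 2.
  15 → roll 1 (new)  [load 15/17]
  15 → roll 2 (new)  [load 15/17]
  14 → roll 3 (new)  [load 14/17]
  14 → roll 4 (new)  [load 14/17]
  14 → roll 5 (new)  [load 14/17]
  14 → roll 6 (new)  [load 14/17]
  13 → roll 7 (new)  [load 13/17]
  11 → roll 8 (new)  [load 11/17]
  11 → roll 9 (new)  [load 11/17]
  10 → roll 10 (new)  [load 10/17]
  9 → roll 11 (new)  [load 9/17]
  4 → roll 7  [load 17/17]
  3 → roll 3  [load 17/17]
  2 → roll 1  [load 17/17]
11 paper rolls opened.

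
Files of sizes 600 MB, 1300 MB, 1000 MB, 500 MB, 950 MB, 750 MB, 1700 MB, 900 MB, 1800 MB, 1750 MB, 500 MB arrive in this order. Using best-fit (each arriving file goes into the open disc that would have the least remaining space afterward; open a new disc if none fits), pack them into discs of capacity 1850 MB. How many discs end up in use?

7

  600 → disc 1 (new)  [load 600/1850]
  1300 → disc 2 (new)  [load 1300/1850]
  1000 → disc 1  [load 1600/1850]
  500 → disc 2  [load 1800/1850]
  950 → disc 3 (new)  [load 950/1850]
  750 → disc 3  [load 1700/1850]
  1700 → disc 4 (new)  [load 1700/1850]
  900 → disc 5 (new)  [load 900/1850]
  1800 → disc 6 (new)  [load 1800/1850]
  1750 → disc 7 (new)  [load 1750/1850]
  500 → disc 5  [load 1400/1850]
7 discs opened.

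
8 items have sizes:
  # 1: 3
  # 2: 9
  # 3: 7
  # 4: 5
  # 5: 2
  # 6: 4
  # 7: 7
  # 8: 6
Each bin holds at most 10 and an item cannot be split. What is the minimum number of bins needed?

5

Total = 9 + 7 + 7 + 6 + 5 + 4 + 3 + 2 = 43.
Lower bound: ⌈43/10⌉ = 5 bins.
A packing using 5 bins:
  bin 1: 9 = 9
  bin 2: 7 + 3 = 10
  bin 3: 7 + 2 = 9
  bin 4: 6 + 4 = 10
  bin 5: 5 = 5
This matches the lower bound, so 5 is optimal.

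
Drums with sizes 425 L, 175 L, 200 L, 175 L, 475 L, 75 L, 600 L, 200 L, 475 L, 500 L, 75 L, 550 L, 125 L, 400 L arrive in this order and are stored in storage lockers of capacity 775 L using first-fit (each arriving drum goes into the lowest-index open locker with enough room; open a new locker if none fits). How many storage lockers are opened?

  425 → locker 1 (new)  [load 425/775]
  175 → locker 1  [load 600/775]
  200 → locker 2 (new)  [load 200/775]
  175 → locker 1  [load 775/775]
  475 → locker 2  [load 675/775]
  75 → locker 2  [load 750/775]
  600 → locker 3 (new)  [load 600/775]
  200 → locker 4 (new)  [load 200/775]
  475 → locker 4  [load 675/775]
  500 → locker 5 (new)  [load 500/775]
  75 → locker 3  [load 675/775]
  550 → locker 6 (new)  [load 550/775]
  125 → locker 5  [load 625/775]
  400 → locker 7 (new)  [load 400/775]
7 storage lockers opened.

7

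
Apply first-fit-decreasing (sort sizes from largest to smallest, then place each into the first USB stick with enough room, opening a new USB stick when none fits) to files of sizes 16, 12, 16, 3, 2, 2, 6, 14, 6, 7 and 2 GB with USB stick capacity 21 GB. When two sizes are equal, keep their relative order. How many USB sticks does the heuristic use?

Sorted descending: 16, 16, 14, 12, 7, 6, 6, 3, 2, 2, 2.
  16 → USB stick 1 (new)  [load 16/21]
  16 → USB stick 2 (new)  [load 16/21]
  14 → USB stick 3 (new)  [load 14/21]
  12 → USB stick 4 (new)  [load 12/21]
  7 → USB stick 3  [load 21/21]
  6 → USB stick 4  [load 18/21]
  6 → USB stick 5 (new)  [load 6/21]
  3 → USB stick 1  [load 19/21]
  2 → USB stick 1  [load 21/21]
  2 → USB stick 2  [load 18/21]
  2 → USB stick 2  [load 20/21]
5 USB sticks opened.

5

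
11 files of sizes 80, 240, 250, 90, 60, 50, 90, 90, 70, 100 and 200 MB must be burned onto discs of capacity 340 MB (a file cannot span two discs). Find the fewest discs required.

4

Total = 250 + 240 + 200 + 100 + 90 + 90 + 90 + 80 + 70 + 60 + 50 = 1320 MB.
Lower bound: ⌈1320/340⌉ = 4 discs.
A packing using 4 discs:
  disc 1: 250 + 90 = 340
  disc 2: 240 + 100 = 340
  disc 3: 200 + 90 + 50 = 340
  disc 4: 90 + 80 + 70 + 60 = 300
This matches the lower bound, so 4 is optimal.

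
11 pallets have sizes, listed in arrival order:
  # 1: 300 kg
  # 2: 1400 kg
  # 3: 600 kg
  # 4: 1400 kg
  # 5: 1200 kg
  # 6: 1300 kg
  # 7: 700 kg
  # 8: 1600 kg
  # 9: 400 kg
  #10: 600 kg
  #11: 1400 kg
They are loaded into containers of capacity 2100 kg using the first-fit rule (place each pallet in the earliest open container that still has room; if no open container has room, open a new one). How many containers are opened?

6

  300 → container 1 (new)  [load 300/2100]
  1400 → container 1  [load 1700/2100]
  600 → container 2 (new)  [load 600/2100]
  1400 → container 2  [load 2000/2100]
  1200 → container 3 (new)  [load 1200/2100]
  1300 → container 4 (new)  [load 1300/2100]
  700 → container 3  [load 1900/2100]
  1600 → container 5 (new)  [load 1600/2100]
  400 → container 1  [load 2100/2100]
  600 → container 4  [load 1900/2100]
  1400 → container 6 (new)  [load 1400/2100]
6 containers opened.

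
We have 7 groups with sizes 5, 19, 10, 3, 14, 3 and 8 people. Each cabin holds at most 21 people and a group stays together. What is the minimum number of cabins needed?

Total = 19 + 14 + 10 + 8 + 5 + 3 + 3 = 62 people.
Lower bound: ⌈62/21⌉ = 3 cabins.
A packing using 4 cabins:
  cabin 1: 19 = 19
  cabin 2: 14 + 5 = 19
  cabin 3: 10 + 8 + 3 = 21
  cabin 4: 3 = 3
No arrangement into 3 cabins stays within capacity, so 4 is optimal.

4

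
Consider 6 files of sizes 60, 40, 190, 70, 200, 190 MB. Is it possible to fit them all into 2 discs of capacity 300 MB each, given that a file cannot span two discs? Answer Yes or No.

Total = 750 MB; ⌈750/300⌉ = 3.
At least 3 discs are required, but only 2 are allowed.

No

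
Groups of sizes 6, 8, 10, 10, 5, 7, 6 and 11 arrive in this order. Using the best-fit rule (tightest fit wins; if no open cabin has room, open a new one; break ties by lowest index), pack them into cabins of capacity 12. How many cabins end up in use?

7

  6 → cabin 1 (new)  [load 6/12]
  8 → cabin 2 (new)  [load 8/12]
  10 → cabin 3 (new)  [load 10/12]
  10 → cabin 4 (new)  [load 10/12]
  5 → cabin 1  [load 11/12]
  7 → cabin 5 (new)  [load 7/12]
  6 → cabin 6 (new)  [load 6/12]
  11 → cabin 7 (new)  [load 11/12]
7 cabins opened.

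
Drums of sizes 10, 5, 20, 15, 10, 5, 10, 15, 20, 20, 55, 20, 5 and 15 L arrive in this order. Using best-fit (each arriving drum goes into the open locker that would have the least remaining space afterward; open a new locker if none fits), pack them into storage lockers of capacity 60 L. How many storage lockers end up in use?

4

  10 → locker 1 (new)  [load 10/60]
  5 → locker 1  [load 15/60]
  20 → locker 1  [load 35/60]
  15 → locker 1  [load 50/60]
  10 → locker 1  [load 60/60]
  5 → locker 2 (new)  [load 5/60]
  10 → locker 2  [load 15/60]
  15 → locker 2  [load 30/60]
  20 → locker 2  [load 50/60]
  20 → locker 3 (new)  [load 20/60]
  55 → locker 4 (new)  [load 55/60]
  20 → locker 3  [load 40/60]
  5 → locker 4  [load 60/60]
  15 → locker 3  [load 55/60]
4 storage lockers opened.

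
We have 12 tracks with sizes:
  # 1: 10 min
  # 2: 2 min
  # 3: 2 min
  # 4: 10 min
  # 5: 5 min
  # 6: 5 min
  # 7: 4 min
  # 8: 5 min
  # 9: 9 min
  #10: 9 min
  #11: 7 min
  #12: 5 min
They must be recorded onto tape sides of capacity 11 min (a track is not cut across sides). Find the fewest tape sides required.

Total = 10 + 10 + 9 + 9 + 7 + 5 + 5 + 5 + 5 + 4 + 2 + 2 = 73 min.
Lower bound: ⌈73/11⌉ = 7 tape sides.
A packing using 7 tape sides:
  side 1: 10 = 10
  side 2: 10 = 10
  side 3: 9 + 2 = 11
  side 4: 9 + 2 = 11
  side 5: 7 + 4 = 11
  side 6: 5 + 5 = 10
  side 7: 5 + 5 = 10
This matches the lower bound, so 7 is optimal.

7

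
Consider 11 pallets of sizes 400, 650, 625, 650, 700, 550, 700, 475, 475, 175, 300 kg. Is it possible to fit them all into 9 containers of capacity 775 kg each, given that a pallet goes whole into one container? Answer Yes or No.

A valid assignment using 9 containers:
  container 1: 700 = 700
  container 2: 700 = 700
  container 3: 650 = 650
  container 4: 650 = 650
  container 5: 625 = 625
  container 6: 550 + 175 = 725
  container 7: 475 + 300 = 775
  container 8: 475 = 475
  container 9: 400 = 400
Every load is within 775 kg, so 9 containers suffice.

Yes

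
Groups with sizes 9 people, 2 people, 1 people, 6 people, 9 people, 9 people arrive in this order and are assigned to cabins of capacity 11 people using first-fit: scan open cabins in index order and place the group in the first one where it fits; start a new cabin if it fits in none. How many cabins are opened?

  9 → cabin 1 (new)  [load 9/11]
  2 → cabin 1  [load 11/11]
  1 → cabin 2 (new)  [load 1/11]
  6 → cabin 2  [load 7/11]
  9 → cabin 3 (new)  [load 9/11]
  9 → cabin 4 (new)  [load 9/11]
4 cabins opened.

4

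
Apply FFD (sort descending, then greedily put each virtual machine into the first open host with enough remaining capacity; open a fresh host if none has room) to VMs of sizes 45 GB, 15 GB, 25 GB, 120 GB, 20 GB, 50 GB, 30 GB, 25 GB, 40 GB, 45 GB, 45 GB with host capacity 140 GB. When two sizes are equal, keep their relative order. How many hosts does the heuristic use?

4

Sorted descending: 120, 50, 45, 45, 45, 40, 30, 25, 25, 20, 15.
  120 → host 1 (new)  [load 120/140]
  50 → host 2 (new)  [load 50/140]
  45 → host 2  [load 95/140]
  45 → host 2  [load 140/140]
  45 → host 3 (new)  [load 45/140]
  40 → host 3  [load 85/140]
  30 → host 3  [load 115/140]
  25 → host 3  [load 140/140]
  25 → host 4 (new)  [load 25/140]
  20 → host 1  [load 140/140]
  15 → host 4  [load 40/140]
4 hosts opened.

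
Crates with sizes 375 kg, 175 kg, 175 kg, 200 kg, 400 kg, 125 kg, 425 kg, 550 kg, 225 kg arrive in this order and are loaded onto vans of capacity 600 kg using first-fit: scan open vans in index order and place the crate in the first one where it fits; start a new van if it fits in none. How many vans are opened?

6

  375 → van 1 (new)  [load 375/600]
  175 → van 1  [load 550/600]
  175 → van 2 (new)  [load 175/600]
  200 → van 2  [load 375/600]
  400 → van 3 (new)  [load 400/600]
  125 → van 2  [load 500/600]
  425 → van 4 (new)  [load 425/600]
  550 → van 5 (new)  [load 550/600]
  225 → van 6 (new)  [load 225/600]
6 vans opened.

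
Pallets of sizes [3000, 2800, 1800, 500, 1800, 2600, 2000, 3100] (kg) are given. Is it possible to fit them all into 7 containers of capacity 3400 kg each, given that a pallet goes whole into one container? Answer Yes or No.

Yes

A valid assignment using 7 containers:
  container 1: 3100 = 3100
  container 2: 3000 = 3000
  container 3: 2800 + 500 = 3300
  container 4: 2600 = 2600
  container 5: 2000 = 2000
  container 6: 1800 = 1800
  container 7: 1800 = 1800
Every load is within 3400 kg, so 7 containers suffice.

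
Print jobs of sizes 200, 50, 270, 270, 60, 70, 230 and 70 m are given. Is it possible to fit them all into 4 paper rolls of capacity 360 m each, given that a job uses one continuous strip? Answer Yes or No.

Yes

A valid assignment using 4 paper rolls:
  roll 1: 270 + 70 = 340
  roll 2: 270 + 70 = 340
  roll 3: 230 + 60 + 50 = 340
  roll 4: 200 = 200
Every load is within 360 m, so 4 paper rolls suffice.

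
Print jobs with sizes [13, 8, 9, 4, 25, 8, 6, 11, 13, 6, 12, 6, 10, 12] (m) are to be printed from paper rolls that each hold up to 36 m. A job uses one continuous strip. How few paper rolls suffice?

4

Total = 25 + 13 + 13 + 12 + 12 + 11 + 10 + 9 + 8 + 8 + 6 + 6 + 6 + 4 = 143 m.
Lower bound: ⌈143/36⌉ = 4 paper rolls.
A packing using 4 paper rolls:
  roll 1: 25 + 11 = 36
  roll 2: 13 + 13 + 10 = 36
  roll 3: 12 + 12 + 8 + 4 = 36
  roll 4: 9 + 8 + 6 + 6 + 6 = 35
This matches the lower bound, so 4 is optimal.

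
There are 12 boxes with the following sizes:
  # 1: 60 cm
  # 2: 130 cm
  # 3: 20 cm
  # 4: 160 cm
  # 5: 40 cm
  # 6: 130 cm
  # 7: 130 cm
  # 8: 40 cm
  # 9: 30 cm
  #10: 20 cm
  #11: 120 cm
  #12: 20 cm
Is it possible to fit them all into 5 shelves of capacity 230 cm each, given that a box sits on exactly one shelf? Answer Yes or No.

A valid assignment using 5 shelves:
  shelf 1: 160 + 60 = 220
  shelf 2: 130 + 40 + 40 + 20 = 230
  shelf 3: 130 + 30 + 20 + 20 = 200
  shelf 4: 130 = 130
  shelf 5: 120 = 120
Every load is within 230 cm, so 5 shelves suffice.

Yes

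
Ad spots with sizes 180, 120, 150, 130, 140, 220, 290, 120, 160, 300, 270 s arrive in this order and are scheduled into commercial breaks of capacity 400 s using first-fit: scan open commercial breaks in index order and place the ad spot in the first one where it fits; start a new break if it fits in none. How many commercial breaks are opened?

  180 → break 1 (new)  [load 180/400]
  120 → break 1  [load 300/400]
  150 → break 2 (new)  [load 150/400]
  130 → break 2  [load 280/400]
  140 → break 3 (new)  [load 140/400]
  220 → break 3  [load 360/400]
  290 → break 4 (new)  [load 290/400]
  120 → break 2  [load 400/400]
  160 → break 5 (new)  [load 160/400]
  300 → break 6 (new)  [load 300/400]
  270 → break 7 (new)  [load 270/400]
7 commercial breaks opened.

7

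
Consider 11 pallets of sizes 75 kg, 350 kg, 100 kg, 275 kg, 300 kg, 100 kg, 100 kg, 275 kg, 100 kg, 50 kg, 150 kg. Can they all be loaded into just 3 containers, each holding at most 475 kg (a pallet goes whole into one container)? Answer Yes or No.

Total = 1875 kg; ⌈1875/475⌉ = 4.
At least 4 containers are required, but only 3 are allowed.

No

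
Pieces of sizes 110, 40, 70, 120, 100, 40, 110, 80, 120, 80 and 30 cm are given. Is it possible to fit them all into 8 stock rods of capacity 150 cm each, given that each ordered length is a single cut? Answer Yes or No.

Yes

A valid assignment using 7 stock rods:
  stock rod 1: 120 + 30 = 150
  stock rod 2: 120 = 120
  stock rod 3: 110 + 40 = 150
  stock rod 4: 110 + 40 = 150
  stock rod 5: 100 = 100
  stock rod 6: 80 + 70 = 150
  stock rod 7: 80 = 80
That uses only 7 ≤ 8, so 8 stock rods are enough.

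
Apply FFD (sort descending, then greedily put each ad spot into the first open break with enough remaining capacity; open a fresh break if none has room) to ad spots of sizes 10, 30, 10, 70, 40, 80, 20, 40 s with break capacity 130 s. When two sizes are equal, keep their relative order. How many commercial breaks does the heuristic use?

Sorted descending: 80, 70, 40, 40, 30, 20, 10, 10.
  80 → break 1 (new)  [load 80/130]
  70 → break 2 (new)  [load 70/130]
  40 → break 1  [load 120/130]
  40 → break 2  [load 110/130]
  30 → break 3 (new)  [load 30/130]
  20 → break 2  [load 130/130]
  10 → break 1  [load 130/130]
  10 → break 3  [load 40/130]
3 commercial breaks opened.

3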